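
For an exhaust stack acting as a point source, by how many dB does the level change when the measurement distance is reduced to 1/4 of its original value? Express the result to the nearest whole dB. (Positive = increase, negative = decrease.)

+12 dB

A point source loses 6 dB per doubling of distance; generally ΔL = −20·log₁₀(r₂/r₁).
ΔL = −20·log₁₀(0.25) = +12.04 dB.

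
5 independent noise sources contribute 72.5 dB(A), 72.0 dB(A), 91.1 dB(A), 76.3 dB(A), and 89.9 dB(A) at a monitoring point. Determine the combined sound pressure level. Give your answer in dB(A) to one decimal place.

93.7 dB(A)

For uncorrelated sources the intensities add, so convert each level to linear form, sum, and take 10·log₁₀ of the total.
Σ 10^(L/10) = 10^(72.5/10) + 10^(72.0/10) + 10^(91.1/10) + 10^(76.3/10) + 10^(89.9/10) = 2.342e+09.
L_total = 10·log₁₀(2.342e+09) = 93.70 dB(A).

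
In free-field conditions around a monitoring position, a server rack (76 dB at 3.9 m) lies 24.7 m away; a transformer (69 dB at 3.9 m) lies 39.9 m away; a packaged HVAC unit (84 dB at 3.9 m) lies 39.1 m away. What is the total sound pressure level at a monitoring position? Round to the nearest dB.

Apply inverse-square spreading to bring every level to the receiver, then sum 10^(L/10).
server rack: 76 − 20·log₁₀(24.7/3.9) = 76 − 16.03 = 59.97 dB.
transformer: 69 − 20·log₁₀(39.9/3.9) = 69 − 20.20 = 48.80 dB.
packaged HVAC unit: 84 − 20·log₁₀(39.1/3.9) = 84 − 20.02 = 63.98 dB.
Σ 10^(L/10) = 3.567e+06 → L_total = 10·log₁₀(3.567e+06) = 65.52 dB.

66 dB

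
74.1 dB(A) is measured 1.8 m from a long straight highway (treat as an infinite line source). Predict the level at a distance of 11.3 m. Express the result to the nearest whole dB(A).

66 dB(A)

For a line source, L₂ = L₁ − 10·log₁₀(r₂/r₁).
L₂ = 74.1 − 10·log₁₀(11.3/1.8) = 74.1 − 7.978 = 66.12 dB(A).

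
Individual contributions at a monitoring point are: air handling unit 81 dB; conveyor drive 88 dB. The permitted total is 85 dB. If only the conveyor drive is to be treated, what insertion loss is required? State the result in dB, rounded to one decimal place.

5.2 dB

Fixed contribution from the other source: Σ 10^(L/10) = 10^(81/10) = 1.259e+08 (81.00 dB).
To meet 85 dB overall, the treated conveyor drive may contribute at most 10^(85/10) − 1.259e+08 = 1.903e+08, i.e. 82.80 dB.
Required insertion loss = 88 − 82.80 = 5.20 dB.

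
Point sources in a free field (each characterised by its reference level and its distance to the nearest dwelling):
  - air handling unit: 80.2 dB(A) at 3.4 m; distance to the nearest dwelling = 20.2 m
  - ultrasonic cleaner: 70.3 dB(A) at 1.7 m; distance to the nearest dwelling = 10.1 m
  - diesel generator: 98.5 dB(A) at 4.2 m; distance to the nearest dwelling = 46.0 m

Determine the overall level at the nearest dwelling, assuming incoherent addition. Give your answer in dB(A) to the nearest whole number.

Apply inverse-square spreading to bring every level to the receiver, then sum 10^(L/10).
air handling unit: 80.2 − 20·log₁₀(20.2/3.4) = 80.2 − 15.48 = 64.72 dB(A).
ultrasonic cleaner: 70.3 − 20·log₁₀(10.1/1.7) = 70.3 − 15.48 = 54.82 dB(A).
diesel generator: 98.5 − 20·log₁₀(46.0/4.2) = 98.5 − 20.79 = 77.71 dB(A).
Σ 10^(L/10) = 6.229e+07 → L_total = 10·log₁₀(6.229e+07) = 77.94 dB(A).

78 dB(A)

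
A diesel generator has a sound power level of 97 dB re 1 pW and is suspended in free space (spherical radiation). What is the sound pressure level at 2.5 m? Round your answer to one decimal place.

78.0 dB

L_p = L_w − 10·log₁₀(4π·r²) with r = 2.5 m.
4π·r² = 78.54 m², 10·log₁₀ of that is 18.951 dB.
L_p = 97 − 18.951 = 78.05 dB.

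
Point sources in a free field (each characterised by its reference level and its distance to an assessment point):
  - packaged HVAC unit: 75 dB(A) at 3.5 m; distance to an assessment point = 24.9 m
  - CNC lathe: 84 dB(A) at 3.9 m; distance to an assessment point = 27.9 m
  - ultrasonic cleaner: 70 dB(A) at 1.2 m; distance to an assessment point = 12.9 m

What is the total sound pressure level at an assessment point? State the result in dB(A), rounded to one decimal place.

67.5 dB(A)

Apply inverse-square spreading to bring every level to the receiver, then sum 10^(L/10).
packaged HVAC unit: 75 − 20·log₁₀(24.9/3.5) = 75 − 17.04 = 57.96 dB(A).
CNC lathe: 84 − 20·log₁₀(27.9/3.9) = 84 − 17.09 = 66.91 dB(A).
ultrasonic cleaner: 70 − 20·log₁₀(12.9/1.2) = 70 − 20.63 = 49.37 dB(A).
Σ 10^(L/10) = 5.620e+06 → L_total = 10·log₁₀(5.620e+06) = 67.50 dB(A).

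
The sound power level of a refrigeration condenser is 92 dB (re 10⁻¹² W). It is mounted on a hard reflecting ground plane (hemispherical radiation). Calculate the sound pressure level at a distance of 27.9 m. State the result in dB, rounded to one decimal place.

55.1 dB

The power spreads over a hemisphere of area 2π·r², so L_p = L_w − 10·log₁₀(2π·r²).
2π·r² = 4891 m², 10·log₁₀ of that is 36.894 dB.
L_p = 92 − 36.894 = 55.11 dB.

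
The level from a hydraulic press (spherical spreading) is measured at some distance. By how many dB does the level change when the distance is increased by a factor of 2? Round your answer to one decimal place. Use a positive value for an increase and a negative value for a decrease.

A point source loses 6 dB per doubling of distance; generally ΔL = −20·log₁₀(r₂/r₁).
ΔL = −20·log₁₀(2) = -6.02 dB.

-6.0 dB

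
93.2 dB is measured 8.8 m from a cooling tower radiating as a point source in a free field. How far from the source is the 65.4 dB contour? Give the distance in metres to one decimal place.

The 27.8 dB drop corresponds to a distance ratio of 10^(27.8/20) for a point source.
r₂ = 8.8·10^((93.2−65.4)/20) = 8.8·10^(27.8/20) = 216.01 m.

216.0 m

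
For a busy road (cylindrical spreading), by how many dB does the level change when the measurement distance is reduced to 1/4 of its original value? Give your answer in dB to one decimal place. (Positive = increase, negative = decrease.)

Line-source spreading: ΔL = −10·log₁₀(r₂/r₁).
ΔL = −10·log₁₀(0.25) = +6.02 dB.

+6.0 dB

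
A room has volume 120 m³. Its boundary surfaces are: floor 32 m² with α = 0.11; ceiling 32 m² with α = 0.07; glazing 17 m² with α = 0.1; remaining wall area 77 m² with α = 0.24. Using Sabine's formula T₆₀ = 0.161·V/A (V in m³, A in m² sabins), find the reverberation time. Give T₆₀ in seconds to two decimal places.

Summing Sᵢαᵢ: 32·0.11 + 32·0.07 + 17·0.1 + 77·0.24 = 25.94 m².
T₆₀ = 0.161 × 120 / 25.94 = 0.745 s.

0.74 s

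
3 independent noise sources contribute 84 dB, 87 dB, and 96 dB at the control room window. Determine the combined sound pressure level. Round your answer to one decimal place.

96.8 dB

For uncorrelated sources the intensities add, so convert each level to linear form, sum, and take 10·log₁₀ of the total.
Σ 10^(L/10) = 10^(84/10) + 10^(87/10) + 10^(96/10) = 4.733e+09.
L_total = 10·log₁₀(4.733e+09) = 96.75 dB.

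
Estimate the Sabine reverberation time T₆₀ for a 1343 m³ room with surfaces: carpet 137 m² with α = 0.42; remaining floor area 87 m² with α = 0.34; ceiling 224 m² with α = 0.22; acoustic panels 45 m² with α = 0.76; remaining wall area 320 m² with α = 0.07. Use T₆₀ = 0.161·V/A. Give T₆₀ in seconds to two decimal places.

Summing Sᵢαᵢ: 137·0.42 + 87·0.34 + 224·0.22 + 45·0.76 + 320·0.07 = 193.00 m².
T₆₀ = 0.161·V/A = 0.161·1343/193.00 = 1.120 s.

1.12 s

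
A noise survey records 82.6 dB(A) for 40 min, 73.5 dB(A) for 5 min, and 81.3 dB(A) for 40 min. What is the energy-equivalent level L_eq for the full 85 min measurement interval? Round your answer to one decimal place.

The energy average is taken in the linear domain: L_eq = 10·log₁₀[(Σ tᵢ·10^(Lᵢ/10))/T], T = 85 min.
Σ tᵢ·10^(Lᵢ/10) = 40·10^(82.6/10) + 5·10^(73.5/10) + 40·10^(81.3/10) = 1.279e+10.
L_eq = 10·log₁₀(1.279e+10/85) = 81.77 dB(A).

81.8 dB(A)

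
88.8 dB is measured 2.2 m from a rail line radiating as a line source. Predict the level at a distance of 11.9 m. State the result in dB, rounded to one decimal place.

81.5 dB

For a line source, L₂ = L₁ − 10·log₁₀(r₂/r₁).
L₂ = 88.8 − 10·log₁₀(11.9/2.2) = 88.8 − 7.331 = 81.47 dB.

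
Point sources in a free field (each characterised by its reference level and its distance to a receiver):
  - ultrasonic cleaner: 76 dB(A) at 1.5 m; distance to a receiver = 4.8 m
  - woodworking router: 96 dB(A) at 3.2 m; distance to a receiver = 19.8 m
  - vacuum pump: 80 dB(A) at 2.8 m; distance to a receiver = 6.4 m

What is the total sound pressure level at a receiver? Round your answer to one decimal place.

Apply inverse-square spreading to bring every level to the receiver, then sum 10^(L/10).
ultrasonic cleaner: 76 − 20·log₁₀(4.8/1.5) = 76 − 10.10 = 65.90 dB(A).
woodworking router: 96 − 20·log₁₀(19.8/3.2) = 96 − 15.83 = 80.17 dB(A).
vacuum pump: 80 − 20·log₁₀(6.4/2.8) = 80 − 7.18 = 72.82 dB(A).
Σ 10^(L/10) = 1.270e+08 → L_total = 10·log₁₀(1.270e+08) = 81.04 dB(A).

81.0 dB(A)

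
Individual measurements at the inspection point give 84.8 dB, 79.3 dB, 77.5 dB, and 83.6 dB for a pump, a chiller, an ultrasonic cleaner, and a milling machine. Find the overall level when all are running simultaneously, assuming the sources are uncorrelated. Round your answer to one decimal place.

88.3 dB

Incoherent sources combine by intensity addition: L_total = 10·log₁₀(Σ 10^(L_i/10)).
Σ 10^(L/10) = 10^(84.8/10) + 10^(79.3/10) + 10^(77.5/10) + 10^(83.6/10) = 6.724e+08.
L_total = 10·log₁₀(6.724e+08) = 88.28 dB.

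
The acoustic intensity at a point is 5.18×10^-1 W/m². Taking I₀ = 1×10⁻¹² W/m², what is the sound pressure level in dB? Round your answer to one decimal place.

Dividing by I₀ shifts the exponent by 12: I/I₀ = 5.18×10^11.
L = 10·(0.7143 + 11) = 117.14 dB.

117.1 dB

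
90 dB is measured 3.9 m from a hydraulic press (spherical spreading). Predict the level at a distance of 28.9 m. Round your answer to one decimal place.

72.6 dB

For a point source, L₂ = L₁ − 20·log₁₀(r₂/r₁).
L₂ = 90 − 20·log₁₀(28.9/3.9) = 90 − 17.397 = 72.60 dB.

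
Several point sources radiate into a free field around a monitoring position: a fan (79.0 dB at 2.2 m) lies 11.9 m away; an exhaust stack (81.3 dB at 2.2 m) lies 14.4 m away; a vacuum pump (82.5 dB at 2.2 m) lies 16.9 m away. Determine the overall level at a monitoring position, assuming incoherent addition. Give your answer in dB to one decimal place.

69.5 dB

Propagate each source to the receiver with L = L_ref − 20·log₁₀(r/r_ref), then add intensities.
fan: 79.0 − 20·log₁₀(11.9/2.2) = 79.0 − 14.66 = 64.34 dB.
exhaust stack: 81.3 − 20·log₁₀(14.4/2.2) = 81.3 − 16.32 = 64.98 dB.
vacuum pump: 82.5 − 20·log₁₀(16.9/2.2) = 82.5 − 17.71 = 64.79 dB.
Σ 10^(L/10) = 8.877e+06 → L_total = 10·log₁₀(8.877e+06) = 69.48 dB.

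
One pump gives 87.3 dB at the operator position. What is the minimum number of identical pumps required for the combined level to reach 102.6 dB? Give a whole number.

N identical sources give L₁ + 10·log₁₀ N, so require 10·log₁₀ N ≥ 102.6 − 87.3 = 15.3 dB.
N ≥ 10^(15.3/10) = 33.884, so N = 34.

34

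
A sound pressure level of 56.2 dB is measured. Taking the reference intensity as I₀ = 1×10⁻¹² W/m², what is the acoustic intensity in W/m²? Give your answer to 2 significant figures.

4.2e-07 W/m²

L = 10·log₁₀(I/I₀) ⇒ I = I₀·10^(L/10) = 10⁻¹² × 10^5.62.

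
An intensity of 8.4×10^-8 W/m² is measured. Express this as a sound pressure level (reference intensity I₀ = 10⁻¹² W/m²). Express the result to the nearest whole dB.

L = 10·log₁₀(I/I₀) = 10·log₁₀(8.4×10^-8/10⁻¹²) = 10·log₁₀(8.4×10^4).
L = 10·(0.9243 + 4) = 49.24 dB.

49 dB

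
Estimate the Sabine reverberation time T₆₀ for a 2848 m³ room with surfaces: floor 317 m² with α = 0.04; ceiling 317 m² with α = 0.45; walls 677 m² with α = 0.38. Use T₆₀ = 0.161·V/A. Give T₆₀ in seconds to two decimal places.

Total absorption A = 317·0.04 + 317·0.45 + 677·0.38 = 412.59 m² sabins.
T₆₀ = 0.161 × 2848 / 412.59 = 1.111 s.

1.11 s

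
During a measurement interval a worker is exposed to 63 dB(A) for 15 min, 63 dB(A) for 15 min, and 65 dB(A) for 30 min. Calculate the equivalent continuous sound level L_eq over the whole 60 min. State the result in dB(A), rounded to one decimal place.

The energy average is taken in the linear domain: L_eq = 10·log₁₀[(Σ tᵢ·10^(Lᵢ/10))/T], T = 60 min.
Σ tᵢ·10^(Lᵢ/10) = 15·10^(63/10) + 15·10^(63/10) + 30·10^(65/10) = 1.547e+08.
L_eq = 10·log₁₀(1.547e+08/60) = 64.11 dB(A).

64.1 dB(A)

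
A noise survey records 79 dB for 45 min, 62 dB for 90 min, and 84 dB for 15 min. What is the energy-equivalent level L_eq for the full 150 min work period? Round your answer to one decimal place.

77.0 dB

The energy average is taken in the linear domain: L_eq = 10·log₁₀[(Σ tᵢ·10^(Lᵢ/10))/T], T = 150 min.
Σ tᵢ·10^(Lᵢ/10) = 45·10^(79/10) + 90·10^(62/10) + 15·10^(84/10) = 7.485e+09.
L_eq = 10·log₁₀(7.485e+09/150) = 76.98 dB.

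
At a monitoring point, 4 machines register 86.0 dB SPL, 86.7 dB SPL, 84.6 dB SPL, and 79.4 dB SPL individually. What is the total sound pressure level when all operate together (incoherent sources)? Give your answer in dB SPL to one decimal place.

90.9 dB SPL

Incoherent sources combine by intensity addition: L_total = 10·log₁₀(Σ 10^(L_i/10)).
Σ 10^(L/10) = 10^(86.0/10) + 10^(86.7/10) + 10^(84.6/10) + 10^(79.4/10) = 1.241e+09.
L_total = 10·log₁₀(1.241e+09) = 90.94 dB SPL.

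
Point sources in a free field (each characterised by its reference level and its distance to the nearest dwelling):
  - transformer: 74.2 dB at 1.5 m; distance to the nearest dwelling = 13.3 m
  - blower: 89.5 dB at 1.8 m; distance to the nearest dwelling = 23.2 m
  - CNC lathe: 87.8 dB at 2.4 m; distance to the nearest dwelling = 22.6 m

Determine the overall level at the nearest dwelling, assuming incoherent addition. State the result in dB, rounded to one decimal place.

71.0 dB

Apply inverse-square spreading to bring every level to the receiver, then sum 10^(L/10).
transformer: 74.2 − 20·log₁₀(13.3/1.5) = 74.2 − 18.96 = 55.24 dB.
blower: 89.5 − 20·log₁₀(23.2/1.8) = 89.5 − 22.20 = 67.30 dB.
CNC lathe: 87.8 − 20·log₁₀(22.6/2.4) = 87.8 − 19.48 = 68.32 dB.
Σ 10^(L/10) = 1.249e+07 → L_total = 10·log₁₀(1.249e+07) = 70.97 dB.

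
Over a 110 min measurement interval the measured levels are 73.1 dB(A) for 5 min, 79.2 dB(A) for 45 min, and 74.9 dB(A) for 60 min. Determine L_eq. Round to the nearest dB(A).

The energy average is taken in the linear domain: L_eq = 10·log₁₀[(Σ tᵢ·10^(Lᵢ/10))/T], T = 110 min.
Σ tᵢ·10^(Lᵢ/10) = 5·10^(73.1/10) + 45·10^(79.2/10) + 60·10^(74.9/10) = 5.699e+09.
L_eq = 10·log₁₀(5.699e+09/110) = 77.14 dB(A).

77 dB(A)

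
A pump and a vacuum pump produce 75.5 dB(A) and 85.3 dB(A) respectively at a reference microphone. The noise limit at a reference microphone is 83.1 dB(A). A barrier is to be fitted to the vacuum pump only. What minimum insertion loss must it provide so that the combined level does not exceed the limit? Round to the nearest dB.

3 dB

Everything except the vacuum pump sums to 10^(75.5/10) = 3.548e+07 in linear terms, 75.50 dB(A).
The limit corresponds to 10^(83.1/10) = 2.042e+08; subtracting the fixed part leaves 1.687e+08 for the vacuum pump, i.e. 82.27 dB(A).
So the vacuum pump must be reduced from 85.3 to 82.27 dB(A): IL = 3.03 dB.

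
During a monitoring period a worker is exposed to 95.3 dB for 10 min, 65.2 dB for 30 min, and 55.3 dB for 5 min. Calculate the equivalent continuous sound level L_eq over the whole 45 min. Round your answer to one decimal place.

The energy average is taken in the linear domain: L_eq = 10·log₁₀[(Σ tᵢ·10^(Lᵢ/10))/T], T = 45 min.
Σ tᵢ·10^(Lᵢ/10) = 10·10^(95.3/10) + 30·10^(65.2/10) + 5·10^(55.3/10) = 3.399e+10.
L_eq = 10·log₁₀(3.399e+10/45) = 88.78 dB.

88.8 dB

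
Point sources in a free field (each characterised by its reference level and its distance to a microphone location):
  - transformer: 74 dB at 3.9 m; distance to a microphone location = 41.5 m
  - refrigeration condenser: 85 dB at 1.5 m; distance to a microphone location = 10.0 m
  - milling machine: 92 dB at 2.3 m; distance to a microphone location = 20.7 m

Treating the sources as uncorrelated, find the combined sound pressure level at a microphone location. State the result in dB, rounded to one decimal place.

74.3 dB

First find each source's level at the receiver (point-source: −20·log₁₀(r/r_ref)), then combine on an intensity basis.
transformer: 74 − 20·log₁₀(41.5/3.9) = 74 − 20.54 = 53.46 dB.
refrigeration condenser: 85 − 20·log₁₀(10.0/1.5) = 85 − 16.48 = 68.52 dB.
milling machine: 92 − 20·log₁₀(20.7/2.3) = 92 − 19.08 = 72.92 dB.
Σ 10^(L/10) = 2.690e+07 → L_total = 10·log₁₀(2.690e+07) = 74.30 dB.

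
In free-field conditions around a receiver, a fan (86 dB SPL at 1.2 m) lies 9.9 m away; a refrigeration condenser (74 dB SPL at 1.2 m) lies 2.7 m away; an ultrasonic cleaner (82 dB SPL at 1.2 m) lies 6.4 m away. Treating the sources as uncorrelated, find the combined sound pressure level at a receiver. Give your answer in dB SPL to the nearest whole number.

72 dB SPL

Apply inverse-square spreading to bring every level to the receiver, then sum 10^(L/10).
fan: 86 − 20·log₁₀(9.9/1.2) = 86 − 18.33 = 67.67 dB SPL.
refrigeration condenser: 74 − 20·log₁₀(2.7/1.2) = 74 − 7.04 = 66.96 dB SPL.
ultrasonic cleaner: 82 − 20·log₁₀(6.4/1.2) = 82 − 14.54 = 67.46 dB SPL.
Σ 10^(L/10) = 1.638e+07 → L_total = 10·log₁₀(1.638e+07) = 72.14 dB SPL.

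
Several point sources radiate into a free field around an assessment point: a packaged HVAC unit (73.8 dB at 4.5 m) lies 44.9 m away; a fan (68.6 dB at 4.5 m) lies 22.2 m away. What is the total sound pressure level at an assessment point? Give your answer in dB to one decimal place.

57.3 dB

Apply inverse-square spreading to bring every level to the receiver, then sum 10^(L/10).
packaged HVAC unit: 73.8 − 20·log₁₀(44.9/4.5) = 73.8 − 19.98 = 53.82 dB.
fan: 68.6 − 20·log₁₀(22.2/4.5) = 68.6 − 13.86 = 54.74 dB.
Σ 10^(L/10) = 5.386e+05 → L_total = 10·log₁₀(5.386e+05) = 57.31 dB.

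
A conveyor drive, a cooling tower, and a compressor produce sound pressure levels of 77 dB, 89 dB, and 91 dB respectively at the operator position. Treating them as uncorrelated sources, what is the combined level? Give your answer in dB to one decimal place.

Incoherent sources combine by intensity addition: L_total = 10·log₁₀(Σ 10^(L_i/10)).
Σ 10^(L/10) = 10^(77/10) + 10^(89/10) + 10^(91/10) = 2.103e+09.
L_total = 10·log₁₀(2.103e+09) = 93.23 dB.

93.2 dB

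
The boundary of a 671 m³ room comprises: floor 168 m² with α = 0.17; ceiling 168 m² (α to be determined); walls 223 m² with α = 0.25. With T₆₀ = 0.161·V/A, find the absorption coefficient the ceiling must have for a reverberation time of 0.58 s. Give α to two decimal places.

A = 0.161·V/T₆₀ = 0.161·671/0.58 = 186.26 m² sabins.
Absorption from the other surfaces = 168·0.17 + 223·0.25 = 84.31 m², so the ceiling must supply 101.95 m² over 168 m².
α = 101.95/168 = 0.607.

0.61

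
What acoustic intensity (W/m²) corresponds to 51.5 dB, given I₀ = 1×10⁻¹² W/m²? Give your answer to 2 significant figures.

1.4e-07 W/m²

L = 10·log₁₀(I/I₀) ⇒ I = I₀·10^(L/10) = 10⁻¹² × 10^5.15.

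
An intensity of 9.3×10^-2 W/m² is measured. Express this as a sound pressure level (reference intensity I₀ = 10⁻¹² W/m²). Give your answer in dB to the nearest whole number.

110 dB

Dividing by I₀ shifts the exponent by 12: I/I₀ = 9.3×10^10.
L = 10·(0.9685 + 10) = 109.68 dB.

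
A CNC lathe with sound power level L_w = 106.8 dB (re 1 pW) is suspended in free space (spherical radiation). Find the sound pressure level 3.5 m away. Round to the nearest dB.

L_p = L_w − 10·log₁₀(4π·r²) with r = 3.5 m.
4π·r² = 153.9 m², 10·log₁₀ of that is 21.873 dB.
L_p = 106.8 − 21.873 = 84.93 dB.

85 dB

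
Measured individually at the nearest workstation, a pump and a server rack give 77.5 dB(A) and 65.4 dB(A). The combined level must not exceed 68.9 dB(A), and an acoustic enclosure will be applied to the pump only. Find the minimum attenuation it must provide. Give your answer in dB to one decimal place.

11.2 dB

Fixed contribution from the other source: Σ 10^(L/10) = 10^(65.4/10) = 3.467e+06 (65.40 dB(A)).
To meet 68.9 dB(A) overall, the treated pump may contribute at most 10^(68.9/10) − 3.467e+06 = 4.295e+06, i.e. 66.33 dB(A).
So the pump must be reduced from 77.5 to 66.33 dB(A): IL = 11.17 dB.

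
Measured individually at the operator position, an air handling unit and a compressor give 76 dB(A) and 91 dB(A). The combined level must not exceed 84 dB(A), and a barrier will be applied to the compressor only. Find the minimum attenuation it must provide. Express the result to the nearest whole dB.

8 dB

Fixed contribution from the other source: Σ 10^(L/10) = 10^(76/10) = 3.981e+07 (76.00 dB(A)).
To meet 84 dB(A) overall, the treated compressor may contribute at most 10^(84/10) − 3.981e+07 = 2.114e+08, i.e. 83.25 dB(A).
So the compressor must be reduced from 91 to 83.25 dB(A): IL = 7.75 dB.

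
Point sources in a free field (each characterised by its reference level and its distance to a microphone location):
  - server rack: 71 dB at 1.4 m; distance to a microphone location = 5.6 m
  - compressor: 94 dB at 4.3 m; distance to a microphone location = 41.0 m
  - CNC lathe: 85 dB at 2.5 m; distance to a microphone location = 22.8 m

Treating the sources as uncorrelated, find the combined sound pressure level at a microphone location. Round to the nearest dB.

Apply inverse-square spreading to bring every level to the receiver, then sum 10^(L/10).
server rack: 71 − 20·log₁₀(5.6/1.4) = 71 − 12.04 = 58.96 dB.
compressor: 94 − 20·log₁₀(41.0/4.3) = 94 − 19.59 = 74.41 dB.
CNC lathe: 85 − 20·log₁₀(22.8/2.5) = 85 − 19.20 = 65.80 dB.
Σ 10^(L/10) = 3.222e+07 → L_total = 10·log₁₀(3.222e+07) = 75.08 dB.

75 dB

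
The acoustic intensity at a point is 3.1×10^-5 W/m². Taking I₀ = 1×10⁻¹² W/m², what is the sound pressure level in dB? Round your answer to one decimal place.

74.9 dB

I/I₀ = 3.1×10^-5/10⁻¹² = 3.1×10^7, and L = 10·log₁₀(I/I₀).
L = 10·(0.4914 + 7) = 74.91 dB.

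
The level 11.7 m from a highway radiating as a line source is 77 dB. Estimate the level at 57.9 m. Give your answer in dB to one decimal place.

70.1 dB

Cylindrical spreading from a line source gives a 10·log₁₀(r₂/r₁) drop.
L₂ = 77 − 10·log₁₀(57.9/11.7) = 77 − 6.945 = 70.06 dB.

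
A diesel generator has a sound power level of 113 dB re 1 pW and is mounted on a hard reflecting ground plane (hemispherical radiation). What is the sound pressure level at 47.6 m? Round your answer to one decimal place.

71.5 dB

The power spreads over a hemisphere of area 2π·r², so L_p = L_w − 10·log₁₀(2π·r²).
2π·r² = 1.424e+04 m², 10·log₁₀ of that is 41.534 dB.
L_p = 113 − 41.534 = 71.47 dB.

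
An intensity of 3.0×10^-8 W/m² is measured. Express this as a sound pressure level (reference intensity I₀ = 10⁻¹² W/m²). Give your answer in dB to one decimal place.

Dividing by I₀ shifts the exponent by 12: I/I₀ = 3.0×10^4.
L = 10·(0.4771 + 4) = 44.77 dB.

44.8 dB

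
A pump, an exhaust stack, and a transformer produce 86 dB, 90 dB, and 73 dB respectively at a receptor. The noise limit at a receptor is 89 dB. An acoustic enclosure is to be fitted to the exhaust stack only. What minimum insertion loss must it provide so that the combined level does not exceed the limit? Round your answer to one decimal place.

Fixed contribution from the other sources: Σ 10^(L/10) = 10^(86/10) + 10^(73/10) = 4.181e+08 (86.21 dB).
To meet 89 dB overall, the treated exhaust stack may contribute at most 10^(89/10) − 4.181e+08 = 3.763e+08, i.e. 85.75 dB.
Required insertion loss = 90 − 85.75 = 4.25 dB.

4.2 dB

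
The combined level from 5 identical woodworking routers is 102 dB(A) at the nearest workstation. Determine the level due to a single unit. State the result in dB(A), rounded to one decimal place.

95.0 dB(A)

5 equal contributions raise the level by 10·log₁₀ 5 = 6.990 dB, so each unit alone gives 102 − 6.990.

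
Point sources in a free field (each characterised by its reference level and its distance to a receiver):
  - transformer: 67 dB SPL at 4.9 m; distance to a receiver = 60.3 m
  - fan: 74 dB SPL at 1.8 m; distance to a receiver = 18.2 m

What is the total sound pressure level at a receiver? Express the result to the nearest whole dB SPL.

First find each source's level at the receiver (point-source: −20·log₁₀(r/r_ref)), then combine on an intensity basis.
transformer: 67 − 20·log₁₀(60.3/4.9) = 67 − 21.80 = 45.20 dB SPL.
fan: 74 − 20·log₁₀(18.2/1.8) = 74 − 20.10 = 53.90 dB SPL.
Σ 10^(L/10) = 2.788e+05 → L_total = 10·log₁₀(2.788e+05) = 54.45 dB SPL.

54 dB SPL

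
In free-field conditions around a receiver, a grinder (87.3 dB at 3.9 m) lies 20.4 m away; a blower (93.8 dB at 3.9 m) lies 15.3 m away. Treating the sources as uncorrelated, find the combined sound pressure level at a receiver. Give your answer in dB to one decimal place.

Apply inverse-square spreading to bring every level to the receiver, then sum 10^(L/10).
grinder: 87.3 − 20·log₁₀(20.4/3.9) = 87.3 − 14.37 = 72.93 dB.
blower: 93.8 − 20·log₁₀(15.3/3.9) = 93.8 − 11.87 = 81.93 dB.
Σ 10^(L/10) = 1.755e+08 → L_total = 10·log₁₀(1.755e+08) = 82.44 dB.

82.4 dB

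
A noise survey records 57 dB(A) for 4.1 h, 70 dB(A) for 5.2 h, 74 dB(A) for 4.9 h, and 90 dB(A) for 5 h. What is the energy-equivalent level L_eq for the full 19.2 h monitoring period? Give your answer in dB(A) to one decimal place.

The energy average is taken in the linear domain: L_eq = 10·log₁₀[(Σ tᵢ·10^(Lᵢ/10))/T], T = 19.2 h.
Σ tᵢ·10^(Lᵢ/10) = 4.1·10^(57/10) + 5.2·10^(70/10) + 4.9·10^(74/10) + 5·10^(90/10) = 5.177e+09.
L_eq = 10·log₁₀(5.177e+09/19.2) = 84.31 dB(A).

84.3 dB(A)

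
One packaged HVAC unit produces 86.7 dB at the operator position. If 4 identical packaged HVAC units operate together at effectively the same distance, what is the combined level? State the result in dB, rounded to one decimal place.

With 4 equal, uncorrelated contributions the intensity is 4× that of one unit, giving a rise of 10·log₁₀ 4.
L_total = 86.7 + 10·log₁₀(4) = 86.7 + 6.021 = 92.72 dB.

92.7 dB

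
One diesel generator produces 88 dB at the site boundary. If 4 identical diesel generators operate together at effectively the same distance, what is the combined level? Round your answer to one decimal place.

With 4 equal, uncorrelated contributions the intensity is 4× that of one unit, giving a rise of 10·log₁₀ 4.
L_total = 88 + 10·log₁₀(4) = 88 + 6.021 = 94.02 dB.

94.0 dB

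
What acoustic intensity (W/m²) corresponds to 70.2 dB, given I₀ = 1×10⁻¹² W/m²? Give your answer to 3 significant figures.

1.05e-05 W/m²

I/I₀ = 10^(70.2/10) = 1.047e+07, so I = 1.047e+07 × 10⁻¹² W/m².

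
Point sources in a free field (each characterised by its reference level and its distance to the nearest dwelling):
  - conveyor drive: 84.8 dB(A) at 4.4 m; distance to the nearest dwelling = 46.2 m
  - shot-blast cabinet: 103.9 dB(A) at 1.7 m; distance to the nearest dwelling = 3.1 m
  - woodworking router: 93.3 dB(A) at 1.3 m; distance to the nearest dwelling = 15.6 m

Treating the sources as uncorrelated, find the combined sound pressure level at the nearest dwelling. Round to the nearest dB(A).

99 dB(A)

Apply inverse-square spreading to bring every level to the receiver, then sum 10^(L/10).
conveyor drive: 84.8 − 20·log₁₀(46.2/4.4) = 84.8 − 20.42 = 64.38 dB(A).
shot-blast cabinet: 103.9 − 20·log₁₀(3.1/1.7) = 103.9 − 5.22 = 98.68 dB(A).
woodworking router: 93.3 − 20·log₁₀(15.6/1.3) = 93.3 − 21.58 = 71.72 dB(A).
Σ 10^(L/10) = 7.400e+09 → L_total = 10·log₁₀(7.400e+09) = 98.69 dB(A).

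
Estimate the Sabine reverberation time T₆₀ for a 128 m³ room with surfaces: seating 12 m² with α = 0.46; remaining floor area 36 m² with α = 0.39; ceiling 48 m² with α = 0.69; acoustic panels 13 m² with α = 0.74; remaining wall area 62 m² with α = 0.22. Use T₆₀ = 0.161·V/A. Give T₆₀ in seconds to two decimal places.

0.27 s

Total absorption A = 12·0.46 + 36·0.39 + 48·0.69 + 13·0.74 + 62·0.22 = 75.94 m² sabins.
T₆₀ = 0.161 × 128 / 75.94 = 0.271 s.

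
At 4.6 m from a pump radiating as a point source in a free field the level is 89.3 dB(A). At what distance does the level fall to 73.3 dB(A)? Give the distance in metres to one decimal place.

Point-source spreading drops the level by 20·log₁₀(r₂/r₁); inverting, r₂/r₁ = 10^(ΔL/20).
r₂ = 4.6·10^((89.3−73.3)/20) = 4.6·10^(16.0/20) = 29.02 m.

29.0 m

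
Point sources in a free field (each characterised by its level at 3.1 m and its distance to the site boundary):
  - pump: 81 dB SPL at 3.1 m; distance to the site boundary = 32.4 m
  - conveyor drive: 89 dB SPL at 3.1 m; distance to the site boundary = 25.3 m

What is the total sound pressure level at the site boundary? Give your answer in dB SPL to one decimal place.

71.2 dB SPL

Propagate each source to the receiver with L = L_ref − 20·log₁₀(r/r_ref), then add intensities.
pump: 81 − 20·log₁₀(32.4/3.1) = 81 − 20.38 = 60.62 dB SPL.
conveyor drive: 89 − 20·log₁₀(25.3/3.1) = 89 − 18.24 = 70.76 dB SPL.
Σ 10^(L/10) = 1.308e+07 → L_total = 10·log₁₀(1.308e+07) = 71.17 dB SPL.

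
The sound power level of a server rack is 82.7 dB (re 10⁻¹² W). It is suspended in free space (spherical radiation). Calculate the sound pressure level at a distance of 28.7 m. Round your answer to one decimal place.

L_p = L_w − 10·log₁₀(4π·r²) with r = 28.7 m.
4π·r² = 1.035e+04 m², 10·log₁₀ of that is 40.150 dB.
L_p = 82.7 − 40.150 = 42.55 dB.

42.6 dB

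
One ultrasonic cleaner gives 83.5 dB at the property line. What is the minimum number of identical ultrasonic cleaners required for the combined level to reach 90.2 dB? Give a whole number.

5

Need L₁ + 10·log₁₀ N ≥ 90.2, i.e. log₁₀ N ≥ 0.67.
N ≥ 10^(6.7/10) = 4.677, so N = 5.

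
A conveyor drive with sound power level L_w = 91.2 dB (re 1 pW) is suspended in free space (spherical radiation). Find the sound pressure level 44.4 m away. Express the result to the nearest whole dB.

L_p = L_w − 10·log₁₀(4π·r²) with r = 44.4 m.
4π·r² = 2.477e+04 m², 10·log₁₀ of that is 43.940 dB.
L_p = 91.2 − 43.940 = 47.26 dB.

47 dB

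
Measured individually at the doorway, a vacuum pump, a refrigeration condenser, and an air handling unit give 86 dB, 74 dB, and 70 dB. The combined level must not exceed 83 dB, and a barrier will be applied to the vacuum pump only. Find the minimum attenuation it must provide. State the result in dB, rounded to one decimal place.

Everything except the vacuum pump sums to 10^(74/10) + 10^(70/10) = 3.512e+07 in linear terms, 75.46 dB.
To meet 83 dB overall, the treated vacuum pump may contribute at most 10^(83/10) − 3.512e+07 = 1.644e+08, i.e. 82.16 dB.
So the vacuum pump must be reduced from 86 to 82.16 dB: IL = 3.84 dB.

3.8 dB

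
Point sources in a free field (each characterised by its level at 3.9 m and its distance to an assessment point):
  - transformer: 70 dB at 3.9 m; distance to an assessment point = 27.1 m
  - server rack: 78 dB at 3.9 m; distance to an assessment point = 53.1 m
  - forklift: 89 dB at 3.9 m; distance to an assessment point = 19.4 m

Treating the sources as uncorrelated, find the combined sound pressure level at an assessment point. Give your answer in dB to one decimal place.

75.1 dB

Apply inverse-square spreading to bring every level to the receiver, then sum 10^(L/10).
transformer: 70 − 20·log₁₀(27.1/3.9) = 70 − 16.84 = 53.16 dB.
server rack: 78 − 20·log₁₀(53.1/3.9) = 78 − 22.68 = 55.32 dB.
forklift: 89 − 20·log₁₀(19.4/3.9) = 89 − 13.93 = 75.07 dB.
Σ 10^(L/10) = 3.265e+07 → L_total = 10·log₁₀(3.265e+07) = 75.14 dB.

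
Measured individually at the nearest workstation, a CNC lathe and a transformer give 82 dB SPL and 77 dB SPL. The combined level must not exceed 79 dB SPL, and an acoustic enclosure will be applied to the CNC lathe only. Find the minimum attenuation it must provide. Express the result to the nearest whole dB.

7 dB

The untreated sources together contribute 10^(77/10) = 5.012e+07, i.e. 77.00 dB SPL.
To meet 79 dB SPL overall, the treated CNC lathe may contribute at most 10^(79/10) − 5.012e+07 = 2.931e+07, i.e. 74.67 dB SPL.
Required insertion loss = 82 − 74.67 = 7.33 dB.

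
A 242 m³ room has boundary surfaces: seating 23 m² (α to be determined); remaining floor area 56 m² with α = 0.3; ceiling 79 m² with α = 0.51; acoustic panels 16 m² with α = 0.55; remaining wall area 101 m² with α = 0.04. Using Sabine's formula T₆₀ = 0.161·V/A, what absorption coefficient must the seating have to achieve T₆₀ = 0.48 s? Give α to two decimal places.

0.49

A = 0.161·V/T₆₀ = 0.161·242/0.48 = 81.17 m² sabins.
Absorption from the other surfaces = 56·0.3 + 79·0.51 + 16·0.55 + 101·0.04 = 69.93 m², so the seating must supply 11.24 m² over 23 m².
α = 11.24/23 = 0.489.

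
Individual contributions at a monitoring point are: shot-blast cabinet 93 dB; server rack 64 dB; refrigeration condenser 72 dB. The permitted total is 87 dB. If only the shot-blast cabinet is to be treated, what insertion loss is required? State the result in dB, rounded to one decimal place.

Everything except the shot-blast cabinet sums to 10^(64/10) + 10^(72/10) = 1.836e+07 in linear terms, 72.64 dB.
The limit corresponds to 10^(87/10) = 5.012e+08; subtracting the fixed part leaves 4.828e+08 for the shot-blast cabinet, i.e. 86.84 dB.
So the shot-blast cabinet must be reduced from 93 to 86.84 dB: IL = 6.16 dB.

6.2 dB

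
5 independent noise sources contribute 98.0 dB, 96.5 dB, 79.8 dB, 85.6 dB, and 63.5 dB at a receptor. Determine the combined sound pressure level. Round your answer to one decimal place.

100.5 dB

Incoherent sources combine by intensity addition: L_total = 10·log₁₀(Σ 10^(L_i/10)).
Σ 10^(L/10) = 10^(98.0/10) + 10^(96.5/10) + 10^(79.8/10) + 10^(85.6/10) + 10^(63.5/10) = 1.124e+10.
L_total = 10·log₁₀(1.124e+10) = 100.51 dB.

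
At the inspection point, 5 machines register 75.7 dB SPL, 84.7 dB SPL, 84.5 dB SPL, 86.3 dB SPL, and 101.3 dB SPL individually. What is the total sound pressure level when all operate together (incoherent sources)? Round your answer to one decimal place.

101.6 dB SPL

Incoherent sources combine by intensity addition: L_total = 10·log₁₀(Σ 10^(L_i/10)).
Σ 10^(L/10) = 10^(75.7/10) + 10^(84.7/10) + 10^(84.5/10) + 10^(86.3/10) + 10^(101.3/10) = 1.453e+10.
L_total = 10·log₁₀(1.453e+10) = 101.62 dB SPL.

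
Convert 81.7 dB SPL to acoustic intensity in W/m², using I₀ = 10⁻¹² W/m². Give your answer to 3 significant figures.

0.000148 W/m²

I/I₀ = 10^(81.7/10) = 1.479e+08, so I = 1.479e+08 × 10⁻¹² W/m².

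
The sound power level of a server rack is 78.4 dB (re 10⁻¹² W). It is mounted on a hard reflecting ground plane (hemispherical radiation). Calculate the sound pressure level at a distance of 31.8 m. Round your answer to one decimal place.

Free-field hemispherical radiation: L_p = L_w − 10·log₁₀(2π·r²), r = 31.8 m.
2π·r² = 6354 m², 10·log₁₀ of that is 38.030 dB.
L_p = 78.4 − 38.030 = 40.37 dB.

40.4 dB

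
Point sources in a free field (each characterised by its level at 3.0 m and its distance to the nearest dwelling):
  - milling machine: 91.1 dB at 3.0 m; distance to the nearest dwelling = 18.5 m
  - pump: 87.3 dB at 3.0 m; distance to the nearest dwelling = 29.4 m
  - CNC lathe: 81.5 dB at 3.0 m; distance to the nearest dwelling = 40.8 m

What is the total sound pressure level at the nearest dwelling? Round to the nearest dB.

76 dB

Apply inverse-square spreading to bring every level to the receiver, then sum 10^(L/10).
milling machine: 91.1 − 20·log₁₀(18.5/3.0) = 91.1 − 15.80 = 75.30 dB.
pump: 87.3 − 20·log₁₀(29.4/3.0) = 87.3 − 19.82 = 67.48 dB.
CNC lathe: 81.5 − 20·log₁₀(40.8/3.0) = 81.5 − 22.67 = 58.83 dB.
Σ 10^(L/10) = 4.023e+07 → L_total = 10·log₁₀(4.023e+07) = 76.05 dB.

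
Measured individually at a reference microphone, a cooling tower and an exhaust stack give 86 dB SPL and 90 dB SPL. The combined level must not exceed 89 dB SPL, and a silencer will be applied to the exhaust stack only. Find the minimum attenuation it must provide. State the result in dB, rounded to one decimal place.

4.0 dB

The untreated sources together contribute 10^(86/10) = 3.981e+08, i.e. 86.00 dB SPL.
To meet 89 dB SPL overall, the treated exhaust stack may contribute at most 10^(89/10) − 3.981e+08 = 3.962e+08, i.e. 85.98 dB SPL.
So the exhaust stack must be reduced from 90 to 85.98 dB SPL: IL = 4.02 dB.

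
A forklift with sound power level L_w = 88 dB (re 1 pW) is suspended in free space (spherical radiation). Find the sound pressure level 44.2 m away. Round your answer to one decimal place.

44.1 dB

Free-field spherical radiation: L_p = L_w − 10·log₁₀(4π·r²), r = 44.2 m.
4π·r² = 2.455e+04 m², 10·log₁₀ of that is 43.901 dB.
L_p = 88 − 43.901 = 44.10 dB.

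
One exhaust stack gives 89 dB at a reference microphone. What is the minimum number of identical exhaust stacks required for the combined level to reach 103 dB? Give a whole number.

N identical sources give L₁ + 10·log₁₀ N, so require 10·log₁₀ N ≥ 103 − 89 = 14.0 dB.
N ≥ 10^(14.0/10) = 25.119, so N = 26.

26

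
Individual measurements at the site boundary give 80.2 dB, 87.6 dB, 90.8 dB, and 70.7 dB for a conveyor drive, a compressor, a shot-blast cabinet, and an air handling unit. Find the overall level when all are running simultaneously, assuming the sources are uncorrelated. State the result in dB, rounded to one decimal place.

92.8 dB

Incoherent sources combine by intensity addition: L_total = 10·log₁₀(Σ 10^(L_i/10)).
Σ 10^(L/10) = 10^(80.2/10) + 10^(87.6/10) + 10^(90.8/10) + 10^(70.7/10) = 1.894e+09.
L_total = 10·log₁₀(1.894e+09) = 92.77 dB.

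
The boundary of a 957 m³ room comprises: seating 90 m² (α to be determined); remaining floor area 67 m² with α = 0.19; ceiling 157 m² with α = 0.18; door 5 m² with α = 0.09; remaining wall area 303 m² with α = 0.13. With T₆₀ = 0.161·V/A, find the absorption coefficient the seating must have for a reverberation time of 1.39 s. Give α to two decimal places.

0.33

Required total absorption A = 0.161·957/1.39 = 110.85 m².
Absorption from the other surfaces = 67·0.19 + 157·0.18 + 5·0.09 + 303·0.13 = 80.83 m², so the seating must supply 30.02 m² over 90 m².
α = 30.02/90 = 0.334.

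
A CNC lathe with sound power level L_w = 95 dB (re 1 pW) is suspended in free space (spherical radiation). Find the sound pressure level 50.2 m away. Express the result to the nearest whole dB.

50 dB

The power spreads over a sphere of area 4π·r², so L_p = L_w − 10·log₁₀(4π·r²).
4π·r² = 3.167e+04 m², 10·log₁₀ of that is 45.006 dB.
L_p = 95 − 45.006 = 49.99 dB.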